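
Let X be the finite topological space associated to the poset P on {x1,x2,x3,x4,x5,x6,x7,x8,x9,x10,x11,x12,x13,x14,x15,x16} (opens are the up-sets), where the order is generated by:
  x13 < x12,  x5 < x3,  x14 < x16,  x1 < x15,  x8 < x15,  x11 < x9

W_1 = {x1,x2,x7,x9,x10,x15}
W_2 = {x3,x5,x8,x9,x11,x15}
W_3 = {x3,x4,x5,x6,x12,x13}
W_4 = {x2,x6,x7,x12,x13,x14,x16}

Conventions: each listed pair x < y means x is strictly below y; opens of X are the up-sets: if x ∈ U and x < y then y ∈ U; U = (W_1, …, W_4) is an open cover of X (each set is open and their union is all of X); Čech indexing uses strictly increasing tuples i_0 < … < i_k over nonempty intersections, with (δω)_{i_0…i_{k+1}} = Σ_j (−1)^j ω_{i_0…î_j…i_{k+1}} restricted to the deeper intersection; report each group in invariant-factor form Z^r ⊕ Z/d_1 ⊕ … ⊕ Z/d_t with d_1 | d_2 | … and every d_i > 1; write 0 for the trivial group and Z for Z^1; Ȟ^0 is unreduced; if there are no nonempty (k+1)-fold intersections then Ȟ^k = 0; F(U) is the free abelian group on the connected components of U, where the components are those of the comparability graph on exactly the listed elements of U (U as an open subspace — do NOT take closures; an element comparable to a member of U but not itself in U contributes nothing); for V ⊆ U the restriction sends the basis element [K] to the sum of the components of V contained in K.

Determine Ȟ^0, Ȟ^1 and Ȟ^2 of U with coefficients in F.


nonempty intersections:
  W12={x9,x15} W14={x2,x7} W23={x3,x5} W34={x6,x12,x13}
components per intersection:
  W1: {x1,x15} {x2} {x7} {x9} {x10}
  W2: {x3,x5} {x8,x15} {x9,x11}
  W3: {x3,x5} {x4} {x6} {x12,x13}
  W4: {x2} {x6} {x7} {x12,x13} {x14,x16}
  W12: {x9} {x15}
  W14: {x2} {x7}
  W23: {x3,x5}
  W34: {x6} {x12,x13}
C dims 17,7; δ0: rk 7, SNF 1^7
Ȟ^0: (17−7)−0=10 ⇒ Z^10
Ȟ^1: (7−0)−7=0 ⇒ 0
Ȟ^2: (0−0)−0=0 ⇒ 0

Ȟ^0 ≅ Z^10, Ȟ^1 ≅ 0 and Ȟ^2 ≅ 0


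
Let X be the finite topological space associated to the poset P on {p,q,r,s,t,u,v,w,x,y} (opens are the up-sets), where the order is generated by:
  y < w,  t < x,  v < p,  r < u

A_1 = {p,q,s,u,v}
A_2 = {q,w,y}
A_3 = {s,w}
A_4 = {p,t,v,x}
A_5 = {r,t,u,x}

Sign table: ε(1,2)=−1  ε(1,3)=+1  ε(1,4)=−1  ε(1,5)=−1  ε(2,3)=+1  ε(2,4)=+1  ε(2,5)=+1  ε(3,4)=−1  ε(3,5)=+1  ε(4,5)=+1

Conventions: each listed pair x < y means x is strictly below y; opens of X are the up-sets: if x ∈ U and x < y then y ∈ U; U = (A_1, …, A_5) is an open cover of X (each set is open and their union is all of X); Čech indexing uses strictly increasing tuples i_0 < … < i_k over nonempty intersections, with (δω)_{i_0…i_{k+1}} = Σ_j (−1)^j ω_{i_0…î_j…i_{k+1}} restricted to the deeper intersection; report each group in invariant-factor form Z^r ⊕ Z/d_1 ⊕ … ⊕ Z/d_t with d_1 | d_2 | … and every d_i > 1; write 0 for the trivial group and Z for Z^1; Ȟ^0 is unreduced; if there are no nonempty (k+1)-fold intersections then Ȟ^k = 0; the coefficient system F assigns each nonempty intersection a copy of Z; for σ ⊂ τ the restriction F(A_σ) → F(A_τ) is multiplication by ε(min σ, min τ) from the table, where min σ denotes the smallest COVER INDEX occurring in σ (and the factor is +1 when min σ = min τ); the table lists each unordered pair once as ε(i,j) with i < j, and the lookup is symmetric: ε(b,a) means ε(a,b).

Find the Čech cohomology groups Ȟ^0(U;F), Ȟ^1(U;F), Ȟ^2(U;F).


Ȟ^0(U;F) ≅ 0,  Ȟ^1(U;F) ≅ Z ⊕ Z/2,  Ȟ^2(U;F) ≅ 0

nerve simplices:
  A12={q} A13={s} A14={p,v} A15={u} A23={w} A45={t,x}
C dims 5,6; δ0: rk 5, SNF 1^4·2
degree 0: 5−5−0 = 0 → Ȟ^0 ≅ 0
degree 1: 6−0−5 = 1 plus torsion [2] → Ȟ^1 ≅ Z ⊕ Z/2
degree 2: 0−0−0 = 0 → Ȟ^2 ≅ 0


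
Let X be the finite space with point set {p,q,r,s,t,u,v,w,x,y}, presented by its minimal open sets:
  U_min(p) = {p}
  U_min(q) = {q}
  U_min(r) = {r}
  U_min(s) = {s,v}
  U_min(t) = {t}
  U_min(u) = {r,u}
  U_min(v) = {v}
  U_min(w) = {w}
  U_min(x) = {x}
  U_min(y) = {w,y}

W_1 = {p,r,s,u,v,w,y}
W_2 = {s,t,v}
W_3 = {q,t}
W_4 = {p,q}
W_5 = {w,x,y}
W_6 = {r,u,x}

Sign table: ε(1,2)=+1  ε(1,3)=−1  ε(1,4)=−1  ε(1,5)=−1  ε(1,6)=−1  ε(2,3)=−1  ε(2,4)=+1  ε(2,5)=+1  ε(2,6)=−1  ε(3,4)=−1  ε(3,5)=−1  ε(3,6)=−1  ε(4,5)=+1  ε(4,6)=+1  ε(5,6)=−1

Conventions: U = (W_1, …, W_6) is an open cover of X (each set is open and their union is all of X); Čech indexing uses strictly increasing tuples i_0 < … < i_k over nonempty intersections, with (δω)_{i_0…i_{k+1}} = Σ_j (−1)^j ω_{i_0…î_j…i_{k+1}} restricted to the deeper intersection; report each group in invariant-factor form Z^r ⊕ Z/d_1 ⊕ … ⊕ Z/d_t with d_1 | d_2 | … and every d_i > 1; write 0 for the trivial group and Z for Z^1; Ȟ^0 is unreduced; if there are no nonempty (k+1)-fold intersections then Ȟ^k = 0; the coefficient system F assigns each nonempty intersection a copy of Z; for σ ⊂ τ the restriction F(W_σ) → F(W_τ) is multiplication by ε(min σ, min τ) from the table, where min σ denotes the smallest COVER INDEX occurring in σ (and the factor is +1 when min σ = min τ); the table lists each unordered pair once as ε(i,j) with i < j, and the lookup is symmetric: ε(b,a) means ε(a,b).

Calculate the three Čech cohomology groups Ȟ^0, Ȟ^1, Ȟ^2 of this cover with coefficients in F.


Ȟ^0 = 0; Ȟ^1 = Z ⊕ Z/2; Ȟ^2 = 0

nerve simplices:
  W12={s,v} W14={p} W15={w,y} W16={r,u} W23={t} W34={q} W56={x}
C dims 6,7; δ0: rk 6, SNF 1^5·2
degree 0: 6−6−0 = 0 → Ȟ^0 ≅ 0
degree 1: 7−0−6 = 1 plus torsion [2] → Ȟ^1 ≅ Z ⊕ Z/2
degree 2: 0−0−0 = 0 → Ȟ^2 ≅ 0


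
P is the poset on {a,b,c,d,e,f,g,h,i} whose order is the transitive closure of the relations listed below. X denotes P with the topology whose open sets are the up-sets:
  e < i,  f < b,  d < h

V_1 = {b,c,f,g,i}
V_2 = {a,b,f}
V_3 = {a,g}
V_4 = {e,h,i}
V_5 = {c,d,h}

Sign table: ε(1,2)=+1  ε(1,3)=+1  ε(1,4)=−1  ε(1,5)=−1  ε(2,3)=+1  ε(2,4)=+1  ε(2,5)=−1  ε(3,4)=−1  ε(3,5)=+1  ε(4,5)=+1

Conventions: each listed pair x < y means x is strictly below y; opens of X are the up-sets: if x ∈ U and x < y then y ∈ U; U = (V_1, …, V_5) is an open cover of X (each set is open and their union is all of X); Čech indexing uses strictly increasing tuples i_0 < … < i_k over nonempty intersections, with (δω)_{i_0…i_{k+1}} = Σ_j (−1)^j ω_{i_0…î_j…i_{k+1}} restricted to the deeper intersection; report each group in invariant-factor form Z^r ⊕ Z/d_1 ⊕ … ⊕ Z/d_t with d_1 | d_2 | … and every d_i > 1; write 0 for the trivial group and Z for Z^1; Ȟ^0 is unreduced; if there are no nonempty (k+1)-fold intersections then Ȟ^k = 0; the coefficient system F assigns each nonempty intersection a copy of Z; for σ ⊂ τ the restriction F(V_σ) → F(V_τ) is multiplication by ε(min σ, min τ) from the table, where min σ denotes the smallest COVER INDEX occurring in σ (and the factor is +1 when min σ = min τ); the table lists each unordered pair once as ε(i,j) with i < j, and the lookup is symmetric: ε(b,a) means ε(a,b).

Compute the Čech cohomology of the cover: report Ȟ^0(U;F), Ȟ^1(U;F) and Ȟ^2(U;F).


nerve of the cover:
  V12={b,f} V13={g} V14={i} V15={c} V23={a} V45={h}
C dims 5,6; δ0: rk 4, SNF 1^4
Ȟ^0 = (5 − 4) − 0 = 1, so Ȟ^0 ≅ Z
Ȟ^1 = (6 − 0) − 4 = 2, so Ȟ^1 ≅ Z^2
Ȟ^2 = (0 − 0) − 0 = 0, so Ȟ^2 ≅ 0

Ȟ^0(U;F) ≅ Z; Ȟ^1(U;F) ≅ Z^2; Ȟ^2(U;F) ≅ 0


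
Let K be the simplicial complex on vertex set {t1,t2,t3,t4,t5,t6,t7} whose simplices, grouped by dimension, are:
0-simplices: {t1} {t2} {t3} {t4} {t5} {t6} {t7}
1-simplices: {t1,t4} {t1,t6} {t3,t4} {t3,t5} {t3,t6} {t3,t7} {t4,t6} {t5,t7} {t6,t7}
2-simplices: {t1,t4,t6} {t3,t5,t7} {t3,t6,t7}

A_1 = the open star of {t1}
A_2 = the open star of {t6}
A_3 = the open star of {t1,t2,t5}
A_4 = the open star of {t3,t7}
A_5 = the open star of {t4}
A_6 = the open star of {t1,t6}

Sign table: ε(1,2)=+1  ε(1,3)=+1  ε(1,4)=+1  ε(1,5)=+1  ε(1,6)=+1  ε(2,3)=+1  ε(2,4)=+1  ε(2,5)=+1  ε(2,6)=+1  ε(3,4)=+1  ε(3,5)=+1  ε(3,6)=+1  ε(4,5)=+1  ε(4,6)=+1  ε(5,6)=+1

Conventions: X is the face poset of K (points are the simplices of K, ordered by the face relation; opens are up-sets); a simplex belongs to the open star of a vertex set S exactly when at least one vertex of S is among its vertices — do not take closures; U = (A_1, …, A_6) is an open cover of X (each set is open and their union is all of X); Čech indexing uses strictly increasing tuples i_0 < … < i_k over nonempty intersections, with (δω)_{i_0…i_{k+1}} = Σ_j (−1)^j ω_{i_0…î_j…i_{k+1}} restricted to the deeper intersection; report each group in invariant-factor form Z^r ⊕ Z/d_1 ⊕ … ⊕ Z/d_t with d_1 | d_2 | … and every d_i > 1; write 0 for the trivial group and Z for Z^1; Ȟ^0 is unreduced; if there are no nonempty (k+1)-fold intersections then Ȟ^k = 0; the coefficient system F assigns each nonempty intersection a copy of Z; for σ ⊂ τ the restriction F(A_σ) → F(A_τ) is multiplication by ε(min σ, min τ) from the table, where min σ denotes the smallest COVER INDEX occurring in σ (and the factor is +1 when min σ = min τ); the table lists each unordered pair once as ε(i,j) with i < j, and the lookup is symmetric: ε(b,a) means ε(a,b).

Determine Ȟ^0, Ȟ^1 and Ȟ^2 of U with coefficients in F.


Ȟ^0 ≅ Z, Ȟ^1 ≅ Z^2 and Ȟ^2 ≅ 0

nerve simplices:
  A1={{t1},{t1,t4},{t1,t6},{t1,t4,t6}} A2={{t6},{t1,t6},{t3,t6},{t4,t6},{t6,t7},{t1,t4,t6},{t3,t6,t7}} A3={{t1},{t2},{t5},{t1,t4},{t1,t6},{t3,t5},{t5,t7},{t1,t4,t6},{t3,t5,t7}} A4={{t3},{t7},{t3,t4},{t3,t5},{t3,t6},{t3,t7},{t5,t7},{t6,t7},{t3,t5,t7},{t3,t6,t7}} A5={{t4},{t1,t4},{t3,t4},{t4,t6},{t1,t4,t6}} A6={{t1},{t6},{t1,t4},{t1,t6},{t3,t6},{t4,t6},{t6,t7},{t1,t4,t6},{t3,t6,t7}}
  A12={{t1,t6},{t1,t4,t6}} A13={{t1},{t1,t4},{t1,t6},{t1,t4,t6}} A15={{t1,t4},{t1,t4,t6}} A16={{t1},{t1,t4},{t1,t6},{t1,t4,t6}} A23={{t1,t6},{t1,t4,t6}} A24={{t3,t6},{t6,t7},{t3,t6,t7}} A25={{t4,t6},{t1,t4,t6}} A26={{t6},{t1,t6},{t3,t6},{t4,t6},{t6,t7},{t1,t4,t6},{t3,t6,t7}} A34={{t3,t5},{t5,t7},{t3,t5,t7}} A35={{t1,t4},{t1,t4,t6}} A36={{t1},{t1,t4},{t1,t6},{t1,t4,t6}} A45={{t3,t4}} A46={{t3,t6},{t6,t7},{t3,t6,t7}} A56={{t1,t4},{t4,t6},{t1,t4,t6}}
  A123={{t1,t6},{t1,t4,t6}} A125={{t1,t4,t6}} A126={{t1,t6},{t1,t4,t6}} A135={{t1,t4},{t1,t4,t6}} A136={{t1},{t1,t4},{t1,t6},{t1,t4,t6}} A156={{t1,t4},{t1,t4,t6}} A235={{t1,t4,t6}} A236={{t1,t6},{t1,t4,t6}} A246={{t3,t6},{t6,t7},{t3,t6,t7}} A256={{t4,t6},{t1,t4,t6}} A356={{t1,t4},{t1,t4,t6}}
  A1235={{t1,t4,t6}} A1236={{t1,t6},{t1,t4,t6}} A1256={{t1,t4,t6}} A1356={{t1,t4},{t1,t4,t6}} A2356={{t1,t4,t6}}
  A12356={{t1,t4,t6}}
C dims 6,14,11,5; δ0: rk 5, SNF 1^5; δ1: rk 7, SNF 1^7; δ2: rk 4, SNF 1^4
degree 0: 6−5−0 = 1 → Ȟ^0 ≅ Z
degree 1: 14−7−5 = 2 → Ȟ^1 ≅ Z^2
degree 2: 11−4−7 = 0 → Ȟ^2 ≅ 0


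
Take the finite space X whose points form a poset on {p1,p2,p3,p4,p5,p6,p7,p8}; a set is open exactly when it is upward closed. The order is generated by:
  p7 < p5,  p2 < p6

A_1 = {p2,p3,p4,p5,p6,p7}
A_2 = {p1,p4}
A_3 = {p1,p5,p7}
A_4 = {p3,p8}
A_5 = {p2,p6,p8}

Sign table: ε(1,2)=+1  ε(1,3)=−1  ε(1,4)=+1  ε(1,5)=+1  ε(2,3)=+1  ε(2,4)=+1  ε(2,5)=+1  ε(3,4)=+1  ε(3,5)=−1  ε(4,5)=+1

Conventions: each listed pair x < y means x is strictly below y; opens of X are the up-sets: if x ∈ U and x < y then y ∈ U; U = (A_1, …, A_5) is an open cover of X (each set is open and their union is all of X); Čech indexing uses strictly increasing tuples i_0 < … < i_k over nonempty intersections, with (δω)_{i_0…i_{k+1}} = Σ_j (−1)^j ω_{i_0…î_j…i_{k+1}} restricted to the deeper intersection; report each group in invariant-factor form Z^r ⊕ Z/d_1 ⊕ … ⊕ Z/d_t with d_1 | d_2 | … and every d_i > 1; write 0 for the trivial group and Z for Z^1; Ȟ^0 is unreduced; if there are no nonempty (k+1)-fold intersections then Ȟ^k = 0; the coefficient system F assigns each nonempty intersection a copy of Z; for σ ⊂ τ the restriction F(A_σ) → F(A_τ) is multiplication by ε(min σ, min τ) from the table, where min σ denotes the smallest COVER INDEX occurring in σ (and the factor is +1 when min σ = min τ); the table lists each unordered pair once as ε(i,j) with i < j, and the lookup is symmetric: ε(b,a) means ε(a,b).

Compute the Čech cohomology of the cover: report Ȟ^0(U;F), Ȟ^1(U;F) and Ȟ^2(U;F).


nonempty intersections:
  A12={p4} A13={p5,p7} A14={p3} A15={p2,p6} A23={p1} A45={p8}
C dims 5,6; δ0: rk 5, SNF 1^4·2
Ȟ^0: (5−5)−0=0 ⇒ 0
Ȟ^1: (6−0)−5=1 plus torsion [2] ⇒ Z ⊕ Z/2
Ȟ^2: (0−0)−0=0 ⇒ 0

Ȟ^0 ≅ 0, Ȟ^1 ≅ Z ⊕ Z/2, Ȟ^2 ≅ 0


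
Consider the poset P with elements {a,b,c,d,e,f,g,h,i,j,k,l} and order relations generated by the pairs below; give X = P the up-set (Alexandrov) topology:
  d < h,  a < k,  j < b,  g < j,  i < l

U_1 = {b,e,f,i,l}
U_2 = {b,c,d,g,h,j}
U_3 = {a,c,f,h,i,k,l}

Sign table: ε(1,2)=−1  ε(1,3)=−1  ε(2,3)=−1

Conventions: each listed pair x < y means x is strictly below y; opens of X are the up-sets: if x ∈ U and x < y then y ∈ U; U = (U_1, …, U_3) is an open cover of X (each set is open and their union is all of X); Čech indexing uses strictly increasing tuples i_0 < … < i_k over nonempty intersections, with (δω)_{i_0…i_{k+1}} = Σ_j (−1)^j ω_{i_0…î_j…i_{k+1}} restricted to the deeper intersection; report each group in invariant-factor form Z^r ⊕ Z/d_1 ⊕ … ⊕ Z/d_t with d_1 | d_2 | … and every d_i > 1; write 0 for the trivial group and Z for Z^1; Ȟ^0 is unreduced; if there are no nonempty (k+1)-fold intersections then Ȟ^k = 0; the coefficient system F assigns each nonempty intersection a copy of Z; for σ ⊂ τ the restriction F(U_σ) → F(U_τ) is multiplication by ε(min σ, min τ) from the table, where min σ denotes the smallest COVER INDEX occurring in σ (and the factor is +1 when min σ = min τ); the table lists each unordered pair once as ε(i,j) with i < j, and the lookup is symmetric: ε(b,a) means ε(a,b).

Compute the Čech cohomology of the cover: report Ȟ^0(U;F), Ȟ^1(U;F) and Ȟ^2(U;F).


Ȟ^0 ≅ 0, Ȟ^1 ≅ Z/2 and Ȟ^2 ≅ 0

nerve simplices:
  U12={b} U13={f,i,l} U23={c,h}
C dims 3,3; δ0: rk 3, SNF 1^2·2
degree 0: 3−3−0 = 0 → Ȟ^0 ≅ 0
degree 1: 3−0−3 = 0 plus torsion [2] → Ȟ^1 ≅ Z/2
degree 2: 0−0−0 = 0 → Ȟ^2 ≅ 0


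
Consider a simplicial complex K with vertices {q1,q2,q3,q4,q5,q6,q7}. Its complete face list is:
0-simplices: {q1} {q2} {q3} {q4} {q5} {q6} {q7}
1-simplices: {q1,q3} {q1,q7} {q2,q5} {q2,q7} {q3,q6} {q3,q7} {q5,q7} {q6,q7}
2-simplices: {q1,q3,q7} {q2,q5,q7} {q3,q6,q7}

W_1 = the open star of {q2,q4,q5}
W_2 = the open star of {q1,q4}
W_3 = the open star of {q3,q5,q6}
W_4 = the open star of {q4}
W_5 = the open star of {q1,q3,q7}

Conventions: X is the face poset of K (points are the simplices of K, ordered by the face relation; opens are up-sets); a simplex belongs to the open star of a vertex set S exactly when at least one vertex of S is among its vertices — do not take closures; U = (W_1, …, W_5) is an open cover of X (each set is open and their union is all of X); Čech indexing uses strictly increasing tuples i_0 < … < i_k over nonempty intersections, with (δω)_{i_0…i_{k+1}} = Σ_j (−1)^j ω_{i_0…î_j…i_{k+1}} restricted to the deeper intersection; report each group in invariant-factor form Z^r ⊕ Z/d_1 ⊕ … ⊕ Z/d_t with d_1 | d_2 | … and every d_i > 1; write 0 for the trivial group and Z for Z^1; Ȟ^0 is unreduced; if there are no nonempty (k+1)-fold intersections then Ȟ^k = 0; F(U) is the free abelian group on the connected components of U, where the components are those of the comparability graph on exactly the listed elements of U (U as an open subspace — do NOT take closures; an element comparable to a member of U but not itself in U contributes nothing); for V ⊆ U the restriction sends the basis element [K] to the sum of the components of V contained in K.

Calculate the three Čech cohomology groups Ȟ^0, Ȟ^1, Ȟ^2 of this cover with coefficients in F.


nonempty overlaps:
  W1={{q2},{q4},{q5},{q2,q5},{q2,q7},{q5,q7},{q2,q5,q7}} W2={{q1},{q4},{q1,q3},{q1,q7},{q1,q3,q7}} W3={{q3},{q5},{q6},{q1,q3},{q2,q5},{q3,q6},{q3,q7},{q5,q7},{q6,q7},{q1,q3,q7},{q2,q5,q7},{q3,q6,q7}} W4={{q4}} W5={{q1},{q3},{q7},{q1,q3},{q1,q7},{q2,q7},{q3,q6},{q3,q7},{q5,q7},{q6,q7},{q1,q3,q7},{q2,q5,q7},{q3,q6,q7}}
  W12={{q4}} W13={{q5},{q2,q5},{q5,q7},{q2,q5,q7}} W14={{q4}} W15={{q2,q7},{q5,q7},{q2,q5,q7}} W23={{q1,q3},{q1,q3,q7}} W24={{q4}} W25={{q1},{q1,q3},{q1,q7},{q1,q3,q7}} W35={{q3},{q1,q3},{q3,q6},{q3,q7},{q5,q7},{q6,q7},{q1,q3,q7},{q2,q5,q7},{q3,q6,q7}}
  W124={{q4}} W135={{q5,q7},{q2,q5,q7}} W235={{q1,q3},{q1,q3,q7}}
components per intersection:
  W1: {{q2},{q5},{q2,q5},{q2,q7},{q5,q7},{q2,q5,q7}} {{q4}}
  W2: {{q1},{q1,q3},{q1,q7},{q1,q3,q7}} {{q4}}
  W3: {{q3},{q6},{q1,q3},{q3,q6},{q3,q7},{q6,q7},{q1,q3,q7},{q3,q6,q7}} {{q5},{q2,q5},{q5,q7},{q2,q5,q7}}
  W4: {{q4}}
  W5: {{q1},{q3},{q7},{q1,q3},{q1,q7},{q2,q7},{q3,q6},{q3,q7},{q5,q7},{q6,q7},{q1,q3,q7},{q2,q5,q7},{q3,q6,q7}}
  W12: {{q4}}
  W13: {{q5},{q2,q5},{q5,q7},{q2,q5,q7}}
  W14: {{q4}}
  W15: {{q2,q7},{q5,q7},{q2,q5,q7}}
  W23: {{q1,q3},{q1,q3,q7}}
  W24: {{q4}}
  W25: {{q1},{q1,q3},{q1,q7},{q1,q3,q7}}
  W35: {{q3},{q1,q3},{q3,q6},{q3,q7},{q6,q7},{q1,q3,q7},{q3,q6,q7}} {{q5,q7},{q2,q5,q7}}
  W124: {{q4}}
  W135: {{q5,q7},{q2,q5,q7}}
  W235: {{q1,q3},{q1,q3,q7}}
C dims 8,9,3; δ0: rk 6, SNF 1^6; δ1: rk 3, SNF 1^3
degree 0: 8−6−0 = 2 → Ȟ^0 ≅ Z^2
degree 1: 9−3−6 = 0 → Ȟ^1 ≅ 0
degree 2: 3−0−3 = 0 → Ȟ^2 ≅ 0

Ȟ^0 = Z^2,  Ȟ^1 = 0,  Ȟ^2 = 0


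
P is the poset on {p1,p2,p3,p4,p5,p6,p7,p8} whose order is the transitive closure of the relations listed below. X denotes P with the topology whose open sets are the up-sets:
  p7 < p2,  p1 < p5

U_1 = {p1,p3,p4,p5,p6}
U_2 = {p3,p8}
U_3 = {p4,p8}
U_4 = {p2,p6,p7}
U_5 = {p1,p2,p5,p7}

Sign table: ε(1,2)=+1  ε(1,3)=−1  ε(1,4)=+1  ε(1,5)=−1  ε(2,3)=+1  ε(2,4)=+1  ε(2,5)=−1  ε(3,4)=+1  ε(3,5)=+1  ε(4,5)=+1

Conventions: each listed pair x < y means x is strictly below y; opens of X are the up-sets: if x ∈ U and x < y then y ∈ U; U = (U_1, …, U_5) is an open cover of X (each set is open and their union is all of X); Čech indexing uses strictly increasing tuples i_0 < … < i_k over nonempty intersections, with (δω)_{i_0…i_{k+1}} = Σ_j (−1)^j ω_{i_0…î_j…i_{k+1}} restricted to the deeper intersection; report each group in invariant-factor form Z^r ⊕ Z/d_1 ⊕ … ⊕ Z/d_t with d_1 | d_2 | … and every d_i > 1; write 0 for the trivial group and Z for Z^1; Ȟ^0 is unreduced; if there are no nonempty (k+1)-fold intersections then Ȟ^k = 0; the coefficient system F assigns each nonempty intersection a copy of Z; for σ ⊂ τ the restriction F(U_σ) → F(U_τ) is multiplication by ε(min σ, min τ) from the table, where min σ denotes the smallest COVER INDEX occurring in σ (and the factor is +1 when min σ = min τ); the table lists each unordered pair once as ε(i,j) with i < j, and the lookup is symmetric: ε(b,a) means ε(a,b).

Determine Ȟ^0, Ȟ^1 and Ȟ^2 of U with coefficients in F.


Ȟ^0 = 0; Ȟ^1 = Z ⊕ Z/2; Ȟ^2 = 0

nonempty overlaps:
  U12={p3} U13={p4} U14={p6} U15={p1,p5} U23={p8} U45={p2,p7}
C dims 5,6; δ0: rk 5, SNF 1^4·2
degree 0: 5−5−0 = 0 → Ȟ^0 ≅ 0
degree 1: 6−0−5 = 1 plus torsion [2] → Ȟ^1 ≅ Z ⊕ Z/2
degree 2: 0−0−0 = 0 → Ȟ^2 ≅ 0


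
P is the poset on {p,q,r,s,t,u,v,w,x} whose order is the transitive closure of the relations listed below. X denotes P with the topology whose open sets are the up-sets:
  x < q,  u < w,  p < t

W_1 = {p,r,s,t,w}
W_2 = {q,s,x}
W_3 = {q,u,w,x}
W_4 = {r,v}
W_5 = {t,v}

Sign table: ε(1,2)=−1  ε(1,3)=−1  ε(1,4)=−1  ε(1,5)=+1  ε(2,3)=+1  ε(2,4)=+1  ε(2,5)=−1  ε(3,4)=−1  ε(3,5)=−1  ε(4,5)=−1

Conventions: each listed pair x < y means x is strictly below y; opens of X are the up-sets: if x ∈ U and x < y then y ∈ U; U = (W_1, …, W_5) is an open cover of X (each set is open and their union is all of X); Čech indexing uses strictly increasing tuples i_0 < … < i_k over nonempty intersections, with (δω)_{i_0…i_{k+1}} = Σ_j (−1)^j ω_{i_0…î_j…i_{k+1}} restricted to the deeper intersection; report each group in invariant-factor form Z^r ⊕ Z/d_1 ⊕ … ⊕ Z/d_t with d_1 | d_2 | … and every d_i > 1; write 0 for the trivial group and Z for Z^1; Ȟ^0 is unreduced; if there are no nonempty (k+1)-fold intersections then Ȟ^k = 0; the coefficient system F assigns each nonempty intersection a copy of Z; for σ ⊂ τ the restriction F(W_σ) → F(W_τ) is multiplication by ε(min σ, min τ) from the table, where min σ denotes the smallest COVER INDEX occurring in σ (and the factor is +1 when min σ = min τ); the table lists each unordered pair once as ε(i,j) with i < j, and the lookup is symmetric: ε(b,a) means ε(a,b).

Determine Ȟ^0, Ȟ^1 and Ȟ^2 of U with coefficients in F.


cover nerve:
  W12={s} W13={w} W14={r} W15={t} W23={q,x} W45={v}
C dims 5,6; δ0: rk 4, SNF 1^4
Ȟ^0: (5−4)−0=1 ⇒ Z
Ȟ^1: (6−0)−4=2 ⇒ Z^2
Ȟ^2: (0−0)−0=0 ⇒ 0

Ȟ^0 = Z; Ȟ^1 = Z^2; Ȟ^2 = 0


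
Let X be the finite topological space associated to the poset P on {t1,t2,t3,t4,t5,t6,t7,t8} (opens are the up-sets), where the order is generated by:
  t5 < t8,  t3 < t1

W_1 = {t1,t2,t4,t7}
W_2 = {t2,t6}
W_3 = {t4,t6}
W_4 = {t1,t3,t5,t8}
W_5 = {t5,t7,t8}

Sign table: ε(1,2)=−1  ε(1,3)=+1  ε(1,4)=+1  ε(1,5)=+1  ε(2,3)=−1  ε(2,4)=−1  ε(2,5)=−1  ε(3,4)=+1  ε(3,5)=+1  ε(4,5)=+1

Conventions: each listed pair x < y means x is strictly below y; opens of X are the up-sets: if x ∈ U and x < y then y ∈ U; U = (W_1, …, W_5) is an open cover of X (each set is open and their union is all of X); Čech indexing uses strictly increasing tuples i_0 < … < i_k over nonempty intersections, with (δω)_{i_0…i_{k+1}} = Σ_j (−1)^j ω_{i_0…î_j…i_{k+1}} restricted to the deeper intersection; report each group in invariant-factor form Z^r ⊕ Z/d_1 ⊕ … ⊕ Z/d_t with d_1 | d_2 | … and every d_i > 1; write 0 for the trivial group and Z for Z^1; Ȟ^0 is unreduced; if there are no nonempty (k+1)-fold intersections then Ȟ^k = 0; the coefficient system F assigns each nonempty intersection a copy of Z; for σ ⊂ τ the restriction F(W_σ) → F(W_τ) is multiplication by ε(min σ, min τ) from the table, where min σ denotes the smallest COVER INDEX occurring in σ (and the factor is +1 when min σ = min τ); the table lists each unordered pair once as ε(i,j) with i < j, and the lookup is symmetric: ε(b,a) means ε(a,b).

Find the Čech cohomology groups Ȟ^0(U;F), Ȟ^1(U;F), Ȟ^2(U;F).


nerve simplices:
  W12={t2} W13={t4} W14={t1} W15={t7} W23={t6} W45={t5,t8}
C dims 5,6; δ0: rk 4, SNF 1^4
degree 0: 5−4−0 = 1 → Ȟ^0 ≅ Z
degree 1: 6−0−4 = 2 → Ȟ^1 ≅ Z^2
degree 2: 0−0−0 = 0 → Ȟ^2 ≅ 0

Ȟ^0 = Z, Ȟ^1 = Z^2, Ȟ^2 = 0


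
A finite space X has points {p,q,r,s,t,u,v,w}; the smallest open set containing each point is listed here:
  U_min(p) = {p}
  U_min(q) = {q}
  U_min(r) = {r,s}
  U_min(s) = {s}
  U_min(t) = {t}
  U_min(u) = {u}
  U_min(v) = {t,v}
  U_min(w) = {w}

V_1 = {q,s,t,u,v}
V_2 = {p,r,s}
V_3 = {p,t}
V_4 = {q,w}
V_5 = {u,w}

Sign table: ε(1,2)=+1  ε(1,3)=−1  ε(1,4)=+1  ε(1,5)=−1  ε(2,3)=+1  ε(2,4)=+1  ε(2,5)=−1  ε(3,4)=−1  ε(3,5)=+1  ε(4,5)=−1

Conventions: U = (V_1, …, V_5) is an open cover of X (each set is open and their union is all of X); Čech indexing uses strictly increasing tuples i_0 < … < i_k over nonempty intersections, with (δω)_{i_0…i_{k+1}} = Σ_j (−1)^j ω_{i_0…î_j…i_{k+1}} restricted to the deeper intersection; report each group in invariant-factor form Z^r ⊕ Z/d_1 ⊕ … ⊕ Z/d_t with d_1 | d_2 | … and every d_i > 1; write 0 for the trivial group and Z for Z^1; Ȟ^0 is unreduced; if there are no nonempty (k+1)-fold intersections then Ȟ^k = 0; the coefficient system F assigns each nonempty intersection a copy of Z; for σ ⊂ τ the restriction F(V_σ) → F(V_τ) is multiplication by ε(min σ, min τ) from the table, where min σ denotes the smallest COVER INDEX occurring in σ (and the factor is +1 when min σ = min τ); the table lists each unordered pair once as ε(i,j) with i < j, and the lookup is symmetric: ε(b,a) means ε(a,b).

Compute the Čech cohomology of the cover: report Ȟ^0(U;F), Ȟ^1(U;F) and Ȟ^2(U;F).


Ȟ^0(U;F) ≅ 0,  Ȟ^1(U;F) ≅ Z ⊕ Z/2,  Ȟ^2(U;F) ≅ 0

intersection data:
  V12={s} V13={t} V14={q} V15={u} V23={p} V45={w}
C dims 5,6; δ0: rk 5, SNF 1^4·2
Ȟ^0 = (5 − 5) − 0 = 0, so Ȟ^0 ≅ 0
Ȟ^1 = (6 − 0) − 5 = 1 plus torsion [2], so Ȟ^1 ≅ Z ⊕ Z/2
Ȟ^2 = (0 − 0) − 0 = 0, so Ȟ^2 ≅ 0


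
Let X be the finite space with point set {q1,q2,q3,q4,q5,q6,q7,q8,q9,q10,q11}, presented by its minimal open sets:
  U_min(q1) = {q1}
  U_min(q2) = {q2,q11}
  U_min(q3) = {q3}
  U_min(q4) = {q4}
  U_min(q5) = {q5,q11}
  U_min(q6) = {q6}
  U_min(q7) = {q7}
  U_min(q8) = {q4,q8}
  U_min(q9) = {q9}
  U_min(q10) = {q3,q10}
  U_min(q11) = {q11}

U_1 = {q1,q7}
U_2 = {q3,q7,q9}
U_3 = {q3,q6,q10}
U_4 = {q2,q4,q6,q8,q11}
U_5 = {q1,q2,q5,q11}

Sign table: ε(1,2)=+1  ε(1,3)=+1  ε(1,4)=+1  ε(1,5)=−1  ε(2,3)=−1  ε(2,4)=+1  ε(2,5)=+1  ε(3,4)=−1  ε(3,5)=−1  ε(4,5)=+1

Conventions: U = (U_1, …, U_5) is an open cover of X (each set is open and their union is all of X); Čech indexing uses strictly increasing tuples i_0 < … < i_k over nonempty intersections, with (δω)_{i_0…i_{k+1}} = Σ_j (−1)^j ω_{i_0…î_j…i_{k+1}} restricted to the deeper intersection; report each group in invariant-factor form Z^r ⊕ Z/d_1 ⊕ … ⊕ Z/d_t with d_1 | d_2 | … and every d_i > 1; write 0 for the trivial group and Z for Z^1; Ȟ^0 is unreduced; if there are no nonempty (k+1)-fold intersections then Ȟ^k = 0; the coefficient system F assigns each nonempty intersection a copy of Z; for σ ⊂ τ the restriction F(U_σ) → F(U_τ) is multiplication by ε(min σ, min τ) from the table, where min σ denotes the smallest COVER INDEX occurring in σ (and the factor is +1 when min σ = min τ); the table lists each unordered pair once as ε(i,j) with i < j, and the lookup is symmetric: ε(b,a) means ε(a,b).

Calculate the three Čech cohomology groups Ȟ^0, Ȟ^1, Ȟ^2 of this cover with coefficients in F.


cover nerve:
  U12={q7} U15={q1} U23={q3} U34={q6} U45={q2,q11}
C dims 5,5; δ0: rk 5, SNF 1^4·2
Ȟ^0: (5−5)−0=0 ⇒ 0
Ȟ^1: (5−0)−5=0 plus torsion [2] ⇒ Z/2
Ȟ^2: (0−0)−0=0 ⇒ 0

Ȟ^0(U;F) ≅ 0,  Ȟ^1(U;F) ≅ Z/2,  Ȟ^2(U;F) ≅ 0


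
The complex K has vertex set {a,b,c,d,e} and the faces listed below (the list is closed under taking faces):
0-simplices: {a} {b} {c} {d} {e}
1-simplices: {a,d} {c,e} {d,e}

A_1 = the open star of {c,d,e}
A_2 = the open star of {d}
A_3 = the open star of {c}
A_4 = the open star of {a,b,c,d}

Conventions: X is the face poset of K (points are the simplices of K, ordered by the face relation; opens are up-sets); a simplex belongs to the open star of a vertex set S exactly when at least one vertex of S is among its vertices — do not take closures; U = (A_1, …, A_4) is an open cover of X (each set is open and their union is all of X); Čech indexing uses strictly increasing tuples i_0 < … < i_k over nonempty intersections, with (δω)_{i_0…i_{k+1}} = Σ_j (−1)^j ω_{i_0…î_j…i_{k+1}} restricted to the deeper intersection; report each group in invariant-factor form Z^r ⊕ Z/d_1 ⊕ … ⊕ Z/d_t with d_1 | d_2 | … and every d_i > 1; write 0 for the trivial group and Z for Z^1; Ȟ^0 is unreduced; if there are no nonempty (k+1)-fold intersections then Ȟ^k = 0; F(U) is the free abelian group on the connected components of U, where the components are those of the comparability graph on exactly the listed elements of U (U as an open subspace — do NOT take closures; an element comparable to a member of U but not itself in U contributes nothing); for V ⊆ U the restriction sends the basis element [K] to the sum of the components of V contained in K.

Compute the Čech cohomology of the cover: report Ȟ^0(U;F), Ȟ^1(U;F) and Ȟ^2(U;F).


Ȟ^0(U;F) ≅ Z^2; Ȟ^1(U;F) ≅ 0; Ȟ^2(U;F) ≅ 0

nonempty overlaps:
  A1={{c},{d},{e},{a,d},{c,e},{d,e}} A2={{d},{a,d},{d,e}} A3={{c},{c,e}} A4={{a},{b},{c},{d},{a,d},{c,e},{d,e}}
  A12={{d},{a,d},{d,e}} A13={{c},{c,e}} A14={{c},{d},{a,d},{c,e},{d,e}} A24={{d},{a,d},{d,e}} A34={{c},{c,e}}
  A124={{d},{a,d},{d,e}} A134={{c},{c,e}}
components per intersection:
  A1: {{c},{d},{e},{a,d},{c,e},{d,e}}
  A2: {{d},{a,d},{d,e}}
  A3: {{c},{c,e}}
  A4: {{a},{d},{a,d},{d,e}} {{b}} {{c},{c,e}}
  A12: {{d},{a,d},{d,e}}
  A13: {{c},{c,e}}
  A14: {{c},{c,e}} {{d},{a,d},{d,e}}
  A24: {{d},{a,d},{d,e}}
  A34: {{c},{c,e}}
  A124: {{d},{a,d},{d,e}}
  A134: {{c},{c,e}}
C dims 6,6,2; δ0: rk 4, SNF 1^4; δ1: rk 2, SNF 1^2
degree 0: 6−4−0 = 2 → Ȟ^0 ≅ Z^2
degree 1: 6−2−4 = 0 → Ȟ^1 ≅ 0
degree 2: 2−0−2 = 0 → Ȟ^2 ≅ 0


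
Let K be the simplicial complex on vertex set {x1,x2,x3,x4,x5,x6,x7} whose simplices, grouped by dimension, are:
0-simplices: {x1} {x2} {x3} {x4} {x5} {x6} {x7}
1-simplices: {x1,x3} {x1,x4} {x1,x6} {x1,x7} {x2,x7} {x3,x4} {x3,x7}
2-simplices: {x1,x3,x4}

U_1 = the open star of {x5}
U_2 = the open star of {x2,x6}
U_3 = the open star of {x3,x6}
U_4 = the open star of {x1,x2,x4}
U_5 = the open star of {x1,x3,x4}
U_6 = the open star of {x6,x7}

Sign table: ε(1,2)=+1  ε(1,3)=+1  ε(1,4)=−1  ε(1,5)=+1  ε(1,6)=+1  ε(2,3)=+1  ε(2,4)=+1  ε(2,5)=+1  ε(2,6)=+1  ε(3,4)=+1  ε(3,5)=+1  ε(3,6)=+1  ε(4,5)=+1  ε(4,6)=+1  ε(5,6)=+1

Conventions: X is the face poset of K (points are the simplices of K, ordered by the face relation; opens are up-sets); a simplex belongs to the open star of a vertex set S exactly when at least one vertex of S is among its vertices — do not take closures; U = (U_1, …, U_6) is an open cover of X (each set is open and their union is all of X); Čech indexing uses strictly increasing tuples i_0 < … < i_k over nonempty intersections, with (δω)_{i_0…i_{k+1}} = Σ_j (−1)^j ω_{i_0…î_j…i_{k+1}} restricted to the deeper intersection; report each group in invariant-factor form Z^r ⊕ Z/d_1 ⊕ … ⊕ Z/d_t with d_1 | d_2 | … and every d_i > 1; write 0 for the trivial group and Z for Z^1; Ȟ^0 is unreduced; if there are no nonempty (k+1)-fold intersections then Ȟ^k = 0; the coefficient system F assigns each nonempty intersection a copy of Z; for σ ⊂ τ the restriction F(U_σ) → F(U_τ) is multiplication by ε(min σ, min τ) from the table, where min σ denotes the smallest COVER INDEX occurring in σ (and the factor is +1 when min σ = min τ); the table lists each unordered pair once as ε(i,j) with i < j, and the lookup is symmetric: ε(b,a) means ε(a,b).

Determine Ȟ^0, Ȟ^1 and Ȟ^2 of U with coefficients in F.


intersection data:
  U1={{x5}} U2={{x2},{x6},{x1,x6},{x2,x7}} U3={{x3},{x6},{x1,x3},{x1,x6},{x3,x4},{x3,x7},{x1,x3,x4}} U4={{x1},{x2},{x4},{x1,x3},{x1,x4},{x1,x6},{x1,x7},{x2,x7},{x3,x4},{x1,x3,x4}} U5={{x1},{x3},{x4},{x1,x3},{x1,x4},{x1,x6},{x1,x7},{x3,x4},{x3,x7},{x1,x3,x4}} U6={{x6},{x7},{x1,x6},{x1,x7},{x2,x7},{x3,x7}}
  U23={{x6},{x1,x6}} U24={{x2},{x1,x6},{x2,x7}} U25={{x1,x6}} U26={{x6},{x1,x6},{x2,x7}} U34={{x1,x3},{x1,x6},{x3,x4},{x1,x3,x4}} U35={{x3},{x1,x3},{x1,x6},{x3,x4},{x3,x7},{x1,x3,x4}} U36={{x6},{x1,x6},{x3,x7}} U45={{x1},{x4},{x1,x3},{x1,x4},{x1,x6},{x1,x7},{x3,x4},{x1,x3,x4}} U46={{x1,x6},{x1,x7},{x2,x7}} U56={{x1,x6},{x1,x7},{x3,x7}}
  U234={{x1,x6}} U235={{x1,x6}} U236={{x6},{x1,x6}} U245={{x1,x6}} U246={{x1,x6},{x2,x7}} U256={{x1,x6}} U345={{x1,x3},{x1,x6},{x3,x4},{x1,x3,x4}} U346={{x1,x6}} U356={{x1,x6},{x3,x7}} U456={{x1,x6},{x1,x7}}
  U2345={{x1,x6}} U2346={{x1,x6}} U2356={{x1,x6}} U2456={{x1,x6}} U3456={{x1,x6}}
  U23456={{x1,x6}}
C dims 6,10,10,5; δ0: rk 4, SNF 1^4; δ1: rk 6, SNF 1^6; δ2: rk 4, SNF 1^4
Ȟ^0 = (6 − 4) − 0 = 2, so Ȟ^0 ≅ Z^2
Ȟ^1 = (10 − 6) − 4 = 0, so Ȟ^1 ≅ 0
Ȟ^2 = (10 − 4) − 6 = 0, so Ȟ^2 ≅ 0

Ȟ^0 = Z^2,  Ȟ^1 = 0,  Ȟ^2 = 0


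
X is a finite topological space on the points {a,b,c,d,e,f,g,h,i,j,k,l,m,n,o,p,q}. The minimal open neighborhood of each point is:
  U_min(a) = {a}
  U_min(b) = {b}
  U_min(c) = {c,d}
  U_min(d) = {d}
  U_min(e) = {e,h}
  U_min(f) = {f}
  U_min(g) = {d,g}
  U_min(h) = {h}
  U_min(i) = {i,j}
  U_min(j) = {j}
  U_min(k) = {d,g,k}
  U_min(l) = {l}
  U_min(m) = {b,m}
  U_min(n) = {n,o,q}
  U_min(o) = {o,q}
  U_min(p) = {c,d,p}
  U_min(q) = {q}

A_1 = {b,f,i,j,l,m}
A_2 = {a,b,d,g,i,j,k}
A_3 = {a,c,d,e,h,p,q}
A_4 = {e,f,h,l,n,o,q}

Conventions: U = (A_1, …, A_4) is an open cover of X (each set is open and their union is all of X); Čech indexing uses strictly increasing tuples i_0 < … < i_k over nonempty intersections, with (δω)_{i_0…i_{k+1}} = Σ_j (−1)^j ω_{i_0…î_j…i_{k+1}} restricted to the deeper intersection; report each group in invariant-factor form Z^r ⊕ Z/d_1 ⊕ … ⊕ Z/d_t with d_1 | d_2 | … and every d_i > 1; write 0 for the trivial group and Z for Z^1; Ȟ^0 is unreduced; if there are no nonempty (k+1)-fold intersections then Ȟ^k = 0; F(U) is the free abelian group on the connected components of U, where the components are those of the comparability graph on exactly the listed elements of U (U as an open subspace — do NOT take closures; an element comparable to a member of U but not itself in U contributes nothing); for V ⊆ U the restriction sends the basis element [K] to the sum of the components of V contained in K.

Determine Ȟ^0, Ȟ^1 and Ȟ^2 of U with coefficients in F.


Ȟ^0(U;F) ≅ Z^8, Ȟ^1(U;F) ≅ 0, Ȟ^2(U;F) ≅ 0

intersection data:
  A12={b,i,j} A14={f,l} A23={a,d} A34={e,h,q}
components per intersection:
  A1: {b,m} {f} {i,j} {l}
  A2: {a} {b} {d,g,k} {i,j}
  A3: {a} {c,d,p} {e,h} {q}
  A4: {e,h} {f} {l} {n,o,q}
  A12: {b} {i,j}
  A14: {f} {l}
  A23: {a} {d}
  A34: {e,h} {q}
C dims 16,8; δ0: rk 8, SNF 1^8
Ȟ^0 = (16 − 8) − 0 = 8, so Ȟ^0 ≅ Z^8
Ȟ^1 = (8 − 0) − 8 = 0, so Ȟ^1 ≅ 0
Ȟ^2 = (0 − 0) − 0 = 0, so Ȟ^2 ≅ 0


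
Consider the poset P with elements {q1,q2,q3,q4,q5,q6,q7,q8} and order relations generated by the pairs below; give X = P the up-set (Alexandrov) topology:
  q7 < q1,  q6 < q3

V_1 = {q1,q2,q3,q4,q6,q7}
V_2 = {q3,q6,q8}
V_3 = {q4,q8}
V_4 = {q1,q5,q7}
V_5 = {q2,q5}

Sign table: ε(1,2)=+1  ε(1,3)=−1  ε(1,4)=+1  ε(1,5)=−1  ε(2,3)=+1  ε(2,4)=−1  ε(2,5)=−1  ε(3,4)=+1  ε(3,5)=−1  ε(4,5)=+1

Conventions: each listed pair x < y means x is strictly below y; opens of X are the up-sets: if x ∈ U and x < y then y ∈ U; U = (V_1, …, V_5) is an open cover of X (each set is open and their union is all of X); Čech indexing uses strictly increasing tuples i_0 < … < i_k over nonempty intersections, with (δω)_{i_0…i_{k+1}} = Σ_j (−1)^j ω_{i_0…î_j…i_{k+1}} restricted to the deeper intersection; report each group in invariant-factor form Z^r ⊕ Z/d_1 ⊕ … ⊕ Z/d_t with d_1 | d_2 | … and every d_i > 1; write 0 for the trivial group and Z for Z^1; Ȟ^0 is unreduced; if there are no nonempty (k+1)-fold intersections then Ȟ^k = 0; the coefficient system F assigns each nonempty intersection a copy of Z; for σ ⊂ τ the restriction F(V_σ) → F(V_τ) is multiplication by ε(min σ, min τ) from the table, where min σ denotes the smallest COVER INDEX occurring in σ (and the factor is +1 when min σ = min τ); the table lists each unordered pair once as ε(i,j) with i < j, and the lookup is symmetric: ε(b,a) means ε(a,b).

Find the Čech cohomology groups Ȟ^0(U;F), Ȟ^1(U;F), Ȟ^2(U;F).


Ȟ^0 ≅ 0; Ȟ^1 ≅ Z ⊕ Z/2; Ȟ^2 ≅ 0

cover nerve:
  V12={q3,q6} V13={q4} V14={q1,q7} V15={q2} V23={q8} V45={q5}
C dims 5,6; δ0: rk 5, SNF 1^4·2
Ȟ^0: (5−5)−0=0 ⇒ 0
Ȟ^1: (6−0)−5=1 plus torsion [2] ⇒ Z ⊕ Z/2
Ȟ^2: (0−0)−0=0 ⇒ 0


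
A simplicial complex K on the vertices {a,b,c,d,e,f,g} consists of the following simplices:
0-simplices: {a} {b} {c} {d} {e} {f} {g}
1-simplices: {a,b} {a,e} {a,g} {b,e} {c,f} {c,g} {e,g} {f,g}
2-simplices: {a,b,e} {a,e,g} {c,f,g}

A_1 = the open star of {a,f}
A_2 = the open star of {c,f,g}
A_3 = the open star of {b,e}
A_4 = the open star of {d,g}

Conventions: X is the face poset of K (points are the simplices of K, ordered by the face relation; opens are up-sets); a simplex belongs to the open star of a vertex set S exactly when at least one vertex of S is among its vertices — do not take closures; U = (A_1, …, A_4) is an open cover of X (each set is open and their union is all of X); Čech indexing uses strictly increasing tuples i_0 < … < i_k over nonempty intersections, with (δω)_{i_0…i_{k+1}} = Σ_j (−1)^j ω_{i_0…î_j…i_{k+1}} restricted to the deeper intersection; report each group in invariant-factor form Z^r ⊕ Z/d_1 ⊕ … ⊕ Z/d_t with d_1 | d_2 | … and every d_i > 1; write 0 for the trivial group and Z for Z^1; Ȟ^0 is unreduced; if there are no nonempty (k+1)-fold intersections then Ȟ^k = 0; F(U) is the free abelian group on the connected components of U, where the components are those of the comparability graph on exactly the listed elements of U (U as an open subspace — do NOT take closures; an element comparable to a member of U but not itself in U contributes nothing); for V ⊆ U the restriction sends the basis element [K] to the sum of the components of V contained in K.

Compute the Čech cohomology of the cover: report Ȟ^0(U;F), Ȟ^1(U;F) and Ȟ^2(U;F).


Ȟ^0 = Z^2; Ȟ^1 = 0; Ȟ^2 = 0

cover nerve:
  A1={{a},{f},{a,b},{a,e},{a,g},{c,f},{f,g},{a,b,e},{a,e,g},{c,f,g}} A2={{c},{f},{g},{a,g},{c,f},{c,g},{e,g},{f,g},{a,e,g},{c,f,g}} A3={{b},{e},{a,b},{a,e},{b,e},{e,g},{a,b,e},{a,e,g}} A4={{d},{g},{a,g},{c,g},{e,g},{f,g},{a,e,g},{c,f,g}}
  A12={{f},{a,g},{c,f},{f,g},{a,e,g},{c,f,g}} A13={{a,b},{a,e},{a,b,e},{a,e,g}} A14={{a,g},{f,g},{a,e,g},{c,f,g}} A23={{e,g},{a,e,g}} A24={{g},{a,g},{c,g},{e,g},{f,g},{a,e,g},{c,f,g}} A34={{e,g},{a,e,g}}
  A123={{a,e,g}} A124={{a,g},{f,g},{a,e,g},{c,f,g}} A134={{a,e,g}} A234={{e,g},{a,e,g}}
  A1234={{a,e,g}}
components per intersection:
  A1: {{a},{a,b},{a,e},{a,g},{a,b,e},{a,e,g}} {{f},{c,f},{f,g},{c,f,g}}
  A2: {{c},{f},{g},{a,g},{c,f},{c,g},{e,g},{f,g},{a,e,g},{c,f,g}}
  A3: {{b},{e},{a,b},{a,e},{b,e},{e,g},{a,b,e},{a,e,g}}
  A4: {{d}} {{g},{a,g},{c,g},{e,g},{f,g},{a,e,g},{c,f,g}}
  A12: {{f},{c,f},{f,g},{c,f,g}} {{a,g},{a,e,g}}
  A13: {{a,b},{a,e},{a,b,e},{a,e,g}}
  A14: {{a,g},{a,e,g}} {{f,g},{c,f,g}}
  A23: {{e,g},{a,e,g}}
  A24: {{g},{a,g},{c,g},{e,g},{f,g},{a,e,g},{c,f,g}}
  A34: {{e,g},{a,e,g}}
  A123: {{a,e,g}}
  A124: {{a,g},{a,e,g}} {{f,g},{c,f,g}}
  A134: {{a,e,g}}
  A234: {{e,g},{a,e,g}}
  A1234: {{a,e,g}}
C dims 6,8,5,1; δ0: rk 4, SNF 1^4; δ1: rk 4, SNF 1^4; δ2: rk 1, SNF 1^1
Ȟ^0: (6−4)−0=2 ⇒ Z^2
Ȟ^1: (8−4)−4=0 ⇒ 0
Ȟ^2: (5−1)−4=0 ⇒ 0


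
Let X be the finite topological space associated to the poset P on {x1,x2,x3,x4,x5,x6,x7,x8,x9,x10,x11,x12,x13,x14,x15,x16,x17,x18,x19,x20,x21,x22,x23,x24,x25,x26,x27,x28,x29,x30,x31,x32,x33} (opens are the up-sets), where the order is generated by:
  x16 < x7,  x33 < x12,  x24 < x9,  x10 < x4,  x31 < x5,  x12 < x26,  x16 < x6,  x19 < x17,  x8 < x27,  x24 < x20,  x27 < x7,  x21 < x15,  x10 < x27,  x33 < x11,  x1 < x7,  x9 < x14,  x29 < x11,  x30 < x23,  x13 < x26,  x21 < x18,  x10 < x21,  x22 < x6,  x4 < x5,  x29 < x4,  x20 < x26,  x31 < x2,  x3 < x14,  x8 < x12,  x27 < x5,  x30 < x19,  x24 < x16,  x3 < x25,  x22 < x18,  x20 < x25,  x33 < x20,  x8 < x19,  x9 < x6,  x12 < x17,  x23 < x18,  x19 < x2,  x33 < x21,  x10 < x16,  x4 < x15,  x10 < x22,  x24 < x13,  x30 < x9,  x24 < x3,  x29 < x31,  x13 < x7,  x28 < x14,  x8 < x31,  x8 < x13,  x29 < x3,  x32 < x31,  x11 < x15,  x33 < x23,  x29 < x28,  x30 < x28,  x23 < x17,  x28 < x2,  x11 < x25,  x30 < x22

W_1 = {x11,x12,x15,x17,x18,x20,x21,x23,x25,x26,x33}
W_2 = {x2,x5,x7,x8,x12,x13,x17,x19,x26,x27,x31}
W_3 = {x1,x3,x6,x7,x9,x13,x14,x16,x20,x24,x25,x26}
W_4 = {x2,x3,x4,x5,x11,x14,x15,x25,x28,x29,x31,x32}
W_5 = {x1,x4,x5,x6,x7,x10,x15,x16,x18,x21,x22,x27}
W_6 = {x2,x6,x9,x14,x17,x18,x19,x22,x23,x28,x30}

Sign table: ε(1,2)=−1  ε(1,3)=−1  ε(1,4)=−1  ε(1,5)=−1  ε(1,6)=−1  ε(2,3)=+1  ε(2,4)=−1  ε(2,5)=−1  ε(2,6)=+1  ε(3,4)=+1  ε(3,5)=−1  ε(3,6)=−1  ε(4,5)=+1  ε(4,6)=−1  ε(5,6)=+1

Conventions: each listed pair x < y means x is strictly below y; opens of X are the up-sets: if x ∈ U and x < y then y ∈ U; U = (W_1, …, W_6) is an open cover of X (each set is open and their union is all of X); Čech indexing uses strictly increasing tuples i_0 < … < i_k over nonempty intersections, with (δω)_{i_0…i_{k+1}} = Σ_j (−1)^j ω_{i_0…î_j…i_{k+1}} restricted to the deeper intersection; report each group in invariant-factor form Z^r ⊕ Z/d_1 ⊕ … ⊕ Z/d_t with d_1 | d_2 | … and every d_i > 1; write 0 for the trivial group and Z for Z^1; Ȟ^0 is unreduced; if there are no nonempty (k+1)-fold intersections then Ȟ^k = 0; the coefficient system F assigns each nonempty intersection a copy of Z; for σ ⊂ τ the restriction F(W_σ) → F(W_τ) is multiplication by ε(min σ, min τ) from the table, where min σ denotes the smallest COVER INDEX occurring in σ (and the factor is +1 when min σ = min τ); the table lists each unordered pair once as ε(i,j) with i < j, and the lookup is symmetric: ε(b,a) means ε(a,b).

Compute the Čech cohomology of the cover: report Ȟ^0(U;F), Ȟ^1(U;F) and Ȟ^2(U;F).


nerve of the cover:
  W12={x12,x17,x26} W13={x20,x25,x26} W14={x11,x15,x25} W15={x15,x18,x21} W16={x17,x18,x23} W23={x7,x13,x26} W24={x2,x5,x31} W25={x5,x7,x27} W26={x2,x17,x19} W34={x3,x14,x25} W35={x1,x6,x7,x16} W36={x6,x9,x14} W45={x4,x5,x15} W46={x2,x14,x28} W56={x6,x18,x22}
  W123={x26} W126={x17} W134={x25} W145={x15} W156={x18} W235={x7} W245={x5} W246={x2} W346={x14} W356={x6}
C dims 6,15,10; δ0: rk 6, SNF 1^5·2; δ1: rk 9, SNF 1^9
Ȟ^0 = (6 − 6) − 0 = 0, so Ȟ^0 ≅ 0
Ȟ^1 = (15 − 9) − 6 = 0 plus torsion [2], so Ȟ^1 ≅ Z/2
Ȟ^2 = (10 − 0) − 9 = 1, so Ȟ^2 ≅ Z

Ȟ^0(U;F) ≅ 0, Ȟ^1(U;F) ≅ Z/2 and Ȟ^2(U;F) ≅ Z
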